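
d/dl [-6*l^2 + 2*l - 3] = 2 - 12*l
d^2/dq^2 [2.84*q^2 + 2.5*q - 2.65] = 5.68000000000000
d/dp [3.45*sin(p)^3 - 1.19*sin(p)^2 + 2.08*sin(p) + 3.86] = (10.35*sin(p)^2 - 2.38*sin(p) + 2.08)*cos(p)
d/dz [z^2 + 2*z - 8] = 2*z + 2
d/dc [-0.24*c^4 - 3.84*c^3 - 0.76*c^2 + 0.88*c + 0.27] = -0.96*c^3 - 11.52*c^2 - 1.52*c + 0.88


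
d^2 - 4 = (d - 2)*(d + 2)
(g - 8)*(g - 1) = g^2 - 9*g + 8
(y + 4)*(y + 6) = y^2 + 10*y + 24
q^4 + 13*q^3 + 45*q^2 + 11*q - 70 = (q - 1)*(q + 2)*(q + 5)*(q + 7)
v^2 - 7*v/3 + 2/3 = (v - 2)*(v - 1/3)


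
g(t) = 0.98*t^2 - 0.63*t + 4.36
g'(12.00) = 22.89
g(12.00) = 137.92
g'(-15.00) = -30.03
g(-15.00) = 234.31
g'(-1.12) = -2.83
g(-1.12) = 6.29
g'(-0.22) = -1.06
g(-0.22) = 4.55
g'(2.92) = 5.09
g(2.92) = 10.88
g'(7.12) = 13.33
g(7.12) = 49.55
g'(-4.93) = -10.29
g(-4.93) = 31.28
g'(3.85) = 6.92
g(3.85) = 16.46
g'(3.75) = 6.72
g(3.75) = 15.78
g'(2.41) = 4.09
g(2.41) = 8.53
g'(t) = 1.96*t - 0.63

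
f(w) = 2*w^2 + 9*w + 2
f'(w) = 4*w + 9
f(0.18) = 3.68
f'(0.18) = 9.72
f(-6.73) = 32.02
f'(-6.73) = -17.92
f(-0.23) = 0.04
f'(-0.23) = 8.08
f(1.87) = 25.82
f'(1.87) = 16.48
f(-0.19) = 0.36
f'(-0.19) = 8.24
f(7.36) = 176.58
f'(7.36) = 38.44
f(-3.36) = -5.66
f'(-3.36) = -4.44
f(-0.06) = 1.47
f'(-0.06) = 8.76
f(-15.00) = 317.00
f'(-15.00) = -51.00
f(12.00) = 398.00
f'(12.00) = 57.00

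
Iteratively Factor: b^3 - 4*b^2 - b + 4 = (b + 1)*(b^2 - 5*b + 4) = (b - 4)*(b + 1)*(b - 1)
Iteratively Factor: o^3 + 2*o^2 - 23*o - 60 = (o + 3)*(o^2 - o - 20) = (o + 3)*(o + 4)*(o - 5)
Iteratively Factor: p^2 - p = (p)*(p - 1)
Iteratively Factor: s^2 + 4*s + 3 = (s + 3)*(s + 1)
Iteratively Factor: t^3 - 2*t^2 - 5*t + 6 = (t - 3)*(t^2 + t - 2) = (t - 3)*(t + 2)*(t - 1)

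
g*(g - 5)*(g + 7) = g^3 + 2*g^2 - 35*g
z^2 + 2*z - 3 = (z - 1)*(z + 3)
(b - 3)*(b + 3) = b^2 - 9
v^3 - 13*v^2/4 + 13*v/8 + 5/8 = (v - 5/2)*(v - 1)*(v + 1/4)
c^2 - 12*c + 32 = (c - 8)*(c - 4)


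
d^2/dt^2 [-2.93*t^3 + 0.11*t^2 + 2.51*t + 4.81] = 0.22 - 17.58*t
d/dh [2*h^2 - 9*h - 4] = 4*h - 9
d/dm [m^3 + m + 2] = 3*m^2 + 1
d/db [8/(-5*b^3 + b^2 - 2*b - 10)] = 8*(15*b^2 - 2*b + 2)/(5*b^3 - b^2 + 2*b + 10)^2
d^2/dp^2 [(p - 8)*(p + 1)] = 2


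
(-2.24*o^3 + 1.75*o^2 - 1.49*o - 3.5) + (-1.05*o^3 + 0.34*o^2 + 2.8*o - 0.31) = -3.29*o^3 + 2.09*o^2 + 1.31*o - 3.81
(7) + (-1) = 6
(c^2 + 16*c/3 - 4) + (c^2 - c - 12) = 2*c^2 + 13*c/3 - 16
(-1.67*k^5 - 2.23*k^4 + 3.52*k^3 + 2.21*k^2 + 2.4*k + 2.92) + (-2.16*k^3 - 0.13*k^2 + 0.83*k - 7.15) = -1.67*k^5 - 2.23*k^4 + 1.36*k^3 + 2.08*k^2 + 3.23*k - 4.23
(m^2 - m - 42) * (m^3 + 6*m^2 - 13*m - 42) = m^5 + 5*m^4 - 61*m^3 - 281*m^2 + 588*m + 1764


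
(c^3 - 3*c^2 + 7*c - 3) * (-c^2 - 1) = -c^5 + 3*c^4 - 8*c^3 + 6*c^2 - 7*c + 3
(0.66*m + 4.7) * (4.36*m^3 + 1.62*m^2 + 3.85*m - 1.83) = 2.8776*m^4 + 21.5612*m^3 + 10.155*m^2 + 16.8872*m - 8.601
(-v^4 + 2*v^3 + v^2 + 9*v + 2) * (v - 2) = -v^5 + 4*v^4 - 3*v^3 + 7*v^2 - 16*v - 4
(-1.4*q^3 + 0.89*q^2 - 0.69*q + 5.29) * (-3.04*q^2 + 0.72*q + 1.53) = 4.256*q^5 - 3.7136*q^4 + 0.5964*q^3 - 15.2167*q^2 + 2.7531*q + 8.0937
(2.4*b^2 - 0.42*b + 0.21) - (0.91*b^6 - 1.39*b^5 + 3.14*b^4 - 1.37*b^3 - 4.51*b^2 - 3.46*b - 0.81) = -0.91*b^6 + 1.39*b^5 - 3.14*b^4 + 1.37*b^3 + 6.91*b^2 + 3.04*b + 1.02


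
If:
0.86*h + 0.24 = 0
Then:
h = -0.28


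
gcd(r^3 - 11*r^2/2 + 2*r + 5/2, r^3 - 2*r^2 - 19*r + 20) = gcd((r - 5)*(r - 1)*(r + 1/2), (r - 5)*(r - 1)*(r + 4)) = r^2 - 6*r + 5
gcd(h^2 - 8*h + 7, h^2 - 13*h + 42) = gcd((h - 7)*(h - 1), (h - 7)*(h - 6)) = h - 7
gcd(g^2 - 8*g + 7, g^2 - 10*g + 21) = g - 7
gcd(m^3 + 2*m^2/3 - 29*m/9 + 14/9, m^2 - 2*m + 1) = m - 1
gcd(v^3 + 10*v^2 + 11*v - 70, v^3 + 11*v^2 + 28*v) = v + 7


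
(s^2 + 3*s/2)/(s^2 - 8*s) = (s + 3/2)/(s - 8)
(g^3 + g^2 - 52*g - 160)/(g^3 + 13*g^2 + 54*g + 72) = (g^2 - 3*g - 40)/(g^2 + 9*g + 18)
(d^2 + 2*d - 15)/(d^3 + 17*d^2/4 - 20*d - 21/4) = 4*(d + 5)/(4*d^2 + 29*d + 7)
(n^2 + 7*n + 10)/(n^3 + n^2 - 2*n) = (n + 5)/(n*(n - 1))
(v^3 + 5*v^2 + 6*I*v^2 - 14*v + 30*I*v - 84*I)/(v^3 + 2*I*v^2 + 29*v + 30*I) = (v^2 + 5*v - 14)/(v^2 - 4*I*v + 5)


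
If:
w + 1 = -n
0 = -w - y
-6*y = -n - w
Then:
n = -7/6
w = 1/6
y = -1/6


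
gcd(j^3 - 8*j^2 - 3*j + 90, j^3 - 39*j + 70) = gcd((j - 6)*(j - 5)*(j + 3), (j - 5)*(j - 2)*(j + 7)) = j - 5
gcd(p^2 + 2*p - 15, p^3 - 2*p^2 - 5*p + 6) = p - 3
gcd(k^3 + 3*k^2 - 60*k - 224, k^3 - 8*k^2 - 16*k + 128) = k^2 - 4*k - 32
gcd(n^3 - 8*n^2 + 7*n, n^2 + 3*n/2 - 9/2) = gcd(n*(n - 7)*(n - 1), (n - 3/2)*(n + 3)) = 1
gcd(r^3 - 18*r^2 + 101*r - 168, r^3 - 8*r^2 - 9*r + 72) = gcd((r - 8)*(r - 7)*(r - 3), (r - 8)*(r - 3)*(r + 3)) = r^2 - 11*r + 24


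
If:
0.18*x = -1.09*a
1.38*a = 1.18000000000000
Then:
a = 0.86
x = -5.18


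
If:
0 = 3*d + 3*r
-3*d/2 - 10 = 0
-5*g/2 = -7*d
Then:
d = -20/3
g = -56/3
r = 20/3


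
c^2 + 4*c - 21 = (c - 3)*(c + 7)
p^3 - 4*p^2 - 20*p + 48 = (p - 6)*(p - 2)*(p + 4)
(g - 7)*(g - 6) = g^2 - 13*g + 42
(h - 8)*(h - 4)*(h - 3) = h^3 - 15*h^2 + 68*h - 96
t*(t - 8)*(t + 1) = t^3 - 7*t^2 - 8*t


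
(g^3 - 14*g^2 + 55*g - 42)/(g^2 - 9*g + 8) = (g^2 - 13*g + 42)/(g - 8)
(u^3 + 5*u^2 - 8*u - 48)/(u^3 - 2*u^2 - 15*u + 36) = (u + 4)/(u - 3)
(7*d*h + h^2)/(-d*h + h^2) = (-7*d - h)/(d - h)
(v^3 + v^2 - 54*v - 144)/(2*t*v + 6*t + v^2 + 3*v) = (v^2 - 2*v - 48)/(2*t + v)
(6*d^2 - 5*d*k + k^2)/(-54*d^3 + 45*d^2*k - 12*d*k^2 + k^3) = (-2*d + k)/(18*d^2 - 9*d*k + k^2)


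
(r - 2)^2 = r^2 - 4*r + 4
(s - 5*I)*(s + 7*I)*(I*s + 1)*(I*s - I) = -s^4 + s^3 - I*s^3 - 37*s^2 + I*s^2 + 37*s + 35*I*s - 35*I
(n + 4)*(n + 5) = n^2 + 9*n + 20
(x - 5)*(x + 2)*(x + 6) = x^3 + 3*x^2 - 28*x - 60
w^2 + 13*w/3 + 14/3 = (w + 2)*(w + 7/3)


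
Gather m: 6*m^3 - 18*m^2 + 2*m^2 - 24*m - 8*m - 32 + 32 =6*m^3 - 16*m^2 - 32*m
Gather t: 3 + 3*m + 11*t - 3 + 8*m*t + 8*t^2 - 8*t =3*m + 8*t^2 + t*(8*m + 3)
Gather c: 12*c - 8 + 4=12*c - 4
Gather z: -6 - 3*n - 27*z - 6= -3*n - 27*z - 12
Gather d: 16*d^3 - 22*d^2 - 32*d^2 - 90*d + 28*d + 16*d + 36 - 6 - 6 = 16*d^3 - 54*d^2 - 46*d + 24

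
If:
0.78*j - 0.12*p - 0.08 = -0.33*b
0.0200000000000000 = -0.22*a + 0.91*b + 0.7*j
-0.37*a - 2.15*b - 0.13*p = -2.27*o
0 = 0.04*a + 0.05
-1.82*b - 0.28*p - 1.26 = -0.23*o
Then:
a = -1.25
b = -6.12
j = 7.59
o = -4.18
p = 31.85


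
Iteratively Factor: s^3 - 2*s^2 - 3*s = (s)*(s^2 - 2*s - 3) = s*(s + 1)*(s - 3)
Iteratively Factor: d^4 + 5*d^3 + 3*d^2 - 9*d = (d + 3)*(d^3 + 2*d^2 - 3*d) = (d - 1)*(d + 3)*(d^2 + 3*d) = d*(d - 1)*(d + 3)*(d + 3)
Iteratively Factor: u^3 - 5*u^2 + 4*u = (u - 4)*(u^2 - u) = (u - 4)*(u - 1)*(u)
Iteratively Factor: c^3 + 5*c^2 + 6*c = (c)*(c^2 + 5*c + 6) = c*(c + 2)*(c + 3)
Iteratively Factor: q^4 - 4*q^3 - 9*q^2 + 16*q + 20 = (q + 2)*(q^3 - 6*q^2 + 3*q + 10) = (q + 1)*(q + 2)*(q^2 - 7*q + 10) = (q - 2)*(q + 1)*(q + 2)*(q - 5)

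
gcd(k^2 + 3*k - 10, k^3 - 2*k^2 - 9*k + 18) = k - 2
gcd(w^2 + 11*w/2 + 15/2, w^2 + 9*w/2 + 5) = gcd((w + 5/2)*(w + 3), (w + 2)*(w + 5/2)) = w + 5/2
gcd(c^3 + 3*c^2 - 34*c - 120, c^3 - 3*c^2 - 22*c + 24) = c^2 - 2*c - 24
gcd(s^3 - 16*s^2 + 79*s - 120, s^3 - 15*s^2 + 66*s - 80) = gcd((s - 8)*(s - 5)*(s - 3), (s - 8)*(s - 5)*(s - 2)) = s^2 - 13*s + 40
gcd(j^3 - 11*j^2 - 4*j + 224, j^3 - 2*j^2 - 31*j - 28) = j^2 - 3*j - 28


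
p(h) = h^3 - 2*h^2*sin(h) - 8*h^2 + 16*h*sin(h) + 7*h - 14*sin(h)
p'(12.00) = 171.35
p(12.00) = 719.02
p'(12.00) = 171.35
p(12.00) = 719.02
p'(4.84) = 5.28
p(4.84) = -56.60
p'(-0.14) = -9.13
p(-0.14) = 1.13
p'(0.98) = 4.10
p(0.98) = -0.08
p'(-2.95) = 152.18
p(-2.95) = -100.97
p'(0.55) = 1.37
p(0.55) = -1.44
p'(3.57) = -28.64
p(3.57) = -38.79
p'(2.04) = -10.83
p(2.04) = -1.32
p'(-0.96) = -9.02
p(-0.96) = 10.58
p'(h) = -2*h^2*cos(h) + 3*h^2 - 4*h*sin(h) + 16*h*cos(h) - 16*h + 16*sin(h) - 14*cos(h) + 7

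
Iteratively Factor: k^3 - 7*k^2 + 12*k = (k)*(k^2 - 7*k + 12) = k*(k - 4)*(k - 3)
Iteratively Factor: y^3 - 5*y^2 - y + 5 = (y + 1)*(y^2 - 6*y + 5) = (y - 1)*(y + 1)*(y - 5)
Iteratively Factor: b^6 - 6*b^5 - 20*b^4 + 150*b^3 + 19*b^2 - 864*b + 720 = (b - 3)*(b^5 - 3*b^4 - 29*b^3 + 63*b^2 + 208*b - 240) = (b - 3)*(b + 3)*(b^4 - 6*b^3 - 11*b^2 + 96*b - 80) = (b - 3)*(b - 1)*(b + 3)*(b^3 - 5*b^2 - 16*b + 80) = (b - 5)*(b - 3)*(b - 1)*(b + 3)*(b^2 - 16) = (b - 5)*(b - 3)*(b - 1)*(b + 3)*(b + 4)*(b - 4)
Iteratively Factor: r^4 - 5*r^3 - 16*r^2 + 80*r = (r - 5)*(r^3 - 16*r) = r*(r - 5)*(r^2 - 16) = r*(r - 5)*(r - 4)*(r + 4)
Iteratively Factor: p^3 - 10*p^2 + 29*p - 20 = (p - 5)*(p^2 - 5*p + 4) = (p - 5)*(p - 1)*(p - 4)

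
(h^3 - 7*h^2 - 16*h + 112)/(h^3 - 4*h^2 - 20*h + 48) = (h^2 - 11*h + 28)/(h^2 - 8*h + 12)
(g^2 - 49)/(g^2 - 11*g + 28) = (g + 7)/(g - 4)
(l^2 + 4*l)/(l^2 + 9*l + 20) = l/(l + 5)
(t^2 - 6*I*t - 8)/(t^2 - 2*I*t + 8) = (t - 2*I)/(t + 2*I)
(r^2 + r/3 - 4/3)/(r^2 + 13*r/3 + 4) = (r - 1)/(r + 3)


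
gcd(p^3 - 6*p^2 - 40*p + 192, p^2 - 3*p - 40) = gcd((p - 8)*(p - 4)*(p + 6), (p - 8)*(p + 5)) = p - 8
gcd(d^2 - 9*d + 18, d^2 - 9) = d - 3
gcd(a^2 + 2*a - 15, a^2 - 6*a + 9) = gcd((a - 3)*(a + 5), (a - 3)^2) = a - 3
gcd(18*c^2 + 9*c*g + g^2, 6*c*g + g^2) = 6*c + g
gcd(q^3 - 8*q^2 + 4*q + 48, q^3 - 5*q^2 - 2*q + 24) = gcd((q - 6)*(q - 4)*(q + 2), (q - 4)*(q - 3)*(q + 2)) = q^2 - 2*q - 8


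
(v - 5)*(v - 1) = v^2 - 6*v + 5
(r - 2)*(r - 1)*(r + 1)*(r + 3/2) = r^4 - r^3/2 - 4*r^2 + r/2 + 3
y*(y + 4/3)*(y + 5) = y^3 + 19*y^2/3 + 20*y/3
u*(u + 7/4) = u^2 + 7*u/4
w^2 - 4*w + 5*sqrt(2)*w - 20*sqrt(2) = (w - 4)*(w + 5*sqrt(2))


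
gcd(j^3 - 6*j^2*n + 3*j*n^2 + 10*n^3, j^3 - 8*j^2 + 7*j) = 1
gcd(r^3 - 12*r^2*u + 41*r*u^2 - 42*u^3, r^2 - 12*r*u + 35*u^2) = r - 7*u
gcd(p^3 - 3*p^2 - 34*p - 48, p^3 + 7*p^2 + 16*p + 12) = p^2 + 5*p + 6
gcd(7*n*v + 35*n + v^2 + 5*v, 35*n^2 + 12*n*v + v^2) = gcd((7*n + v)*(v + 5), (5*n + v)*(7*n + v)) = 7*n + v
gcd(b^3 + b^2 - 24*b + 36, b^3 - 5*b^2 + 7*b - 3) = b - 3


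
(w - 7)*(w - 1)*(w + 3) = w^3 - 5*w^2 - 17*w + 21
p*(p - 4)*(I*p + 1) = I*p^3 + p^2 - 4*I*p^2 - 4*p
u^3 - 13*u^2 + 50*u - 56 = (u - 7)*(u - 4)*(u - 2)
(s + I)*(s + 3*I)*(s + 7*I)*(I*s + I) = I*s^4 - 11*s^3 + I*s^3 - 11*s^2 - 31*I*s^2 + 21*s - 31*I*s + 21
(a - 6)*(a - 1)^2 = a^3 - 8*a^2 + 13*a - 6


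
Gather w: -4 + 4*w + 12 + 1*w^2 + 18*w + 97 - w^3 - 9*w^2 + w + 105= -w^3 - 8*w^2 + 23*w + 210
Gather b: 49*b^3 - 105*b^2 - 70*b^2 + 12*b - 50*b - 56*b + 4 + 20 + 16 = 49*b^3 - 175*b^2 - 94*b + 40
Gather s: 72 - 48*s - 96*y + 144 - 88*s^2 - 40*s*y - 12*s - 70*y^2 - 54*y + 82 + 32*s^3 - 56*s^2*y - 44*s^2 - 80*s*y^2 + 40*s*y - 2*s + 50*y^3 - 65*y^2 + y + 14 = 32*s^3 + s^2*(-56*y - 132) + s*(-80*y^2 - 62) + 50*y^3 - 135*y^2 - 149*y + 312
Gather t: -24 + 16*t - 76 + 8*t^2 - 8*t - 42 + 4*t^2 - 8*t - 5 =12*t^2 - 147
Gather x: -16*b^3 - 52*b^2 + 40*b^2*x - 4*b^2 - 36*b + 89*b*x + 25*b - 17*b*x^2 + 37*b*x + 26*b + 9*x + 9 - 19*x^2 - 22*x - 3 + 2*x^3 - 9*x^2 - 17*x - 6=-16*b^3 - 56*b^2 + 15*b + 2*x^3 + x^2*(-17*b - 28) + x*(40*b^2 + 126*b - 30)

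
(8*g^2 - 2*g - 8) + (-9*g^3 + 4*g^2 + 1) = -9*g^3 + 12*g^2 - 2*g - 7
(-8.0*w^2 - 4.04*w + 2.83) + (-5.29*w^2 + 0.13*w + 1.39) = -13.29*w^2 - 3.91*w + 4.22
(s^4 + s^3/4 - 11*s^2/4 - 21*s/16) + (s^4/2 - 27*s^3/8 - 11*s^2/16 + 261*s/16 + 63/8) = 3*s^4/2 - 25*s^3/8 - 55*s^2/16 + 15*s + 63/8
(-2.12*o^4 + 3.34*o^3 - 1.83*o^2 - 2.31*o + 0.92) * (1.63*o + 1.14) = -3.4556*o^5 + 3.0274*o^4 + 0.8247*o^3 - 5.8515*o^2 - 1.1338*o + 1.0488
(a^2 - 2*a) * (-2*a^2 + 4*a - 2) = -2*a^4 + 8*a^3 - 10*a^2 + 4*a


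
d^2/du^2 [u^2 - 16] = 2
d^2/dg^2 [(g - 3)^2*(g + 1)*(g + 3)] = 12*g^2 - 12*g - 24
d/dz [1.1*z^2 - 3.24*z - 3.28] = 2.2*z - 3.24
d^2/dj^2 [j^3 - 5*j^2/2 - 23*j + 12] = 6*j - 5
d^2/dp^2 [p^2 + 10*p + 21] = 2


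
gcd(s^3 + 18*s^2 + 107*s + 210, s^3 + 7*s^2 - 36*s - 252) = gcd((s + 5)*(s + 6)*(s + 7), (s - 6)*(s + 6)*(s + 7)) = s^2 + 13*s + 42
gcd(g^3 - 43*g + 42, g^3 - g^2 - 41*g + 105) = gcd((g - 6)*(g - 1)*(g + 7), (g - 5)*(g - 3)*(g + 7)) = g + 7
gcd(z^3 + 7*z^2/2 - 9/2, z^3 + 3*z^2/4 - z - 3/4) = z - 1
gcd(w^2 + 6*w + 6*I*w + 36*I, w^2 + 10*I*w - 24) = w + 6*I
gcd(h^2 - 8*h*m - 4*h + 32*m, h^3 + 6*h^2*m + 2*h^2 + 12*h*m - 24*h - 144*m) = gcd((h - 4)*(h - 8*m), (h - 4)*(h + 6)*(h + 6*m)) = h - 4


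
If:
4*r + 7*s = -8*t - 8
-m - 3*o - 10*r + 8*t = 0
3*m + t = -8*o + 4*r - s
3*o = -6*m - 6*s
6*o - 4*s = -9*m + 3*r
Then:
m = -16/1441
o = -3760/18733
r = -10928/18733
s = 2088/18733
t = -15096/18733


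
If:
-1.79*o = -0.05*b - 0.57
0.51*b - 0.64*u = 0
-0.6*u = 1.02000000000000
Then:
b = -2.13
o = 0.26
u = -1.70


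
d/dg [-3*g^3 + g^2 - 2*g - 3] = -9*g^2 + 2*g - 2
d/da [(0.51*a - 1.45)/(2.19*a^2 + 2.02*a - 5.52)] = (-1.1169*a^2 + 6.351*a + 0.1138)/(4.7961*a^4 + 8.8476*a^3 - 20.0972*a^2 - 22.3008*a + 30.4704)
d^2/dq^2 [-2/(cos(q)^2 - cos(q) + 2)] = 2*(-4*sin(q)^4 - 5*sin(q)^2 - 23*cos(q)/4 + 3*cos(3*q)/4 + 7)/(sin(q)^2 + cos(q) - 3)^3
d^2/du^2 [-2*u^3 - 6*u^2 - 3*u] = -12*u - 12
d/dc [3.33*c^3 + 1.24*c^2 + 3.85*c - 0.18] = 9.99*c^2 + 2.48*c + 3.85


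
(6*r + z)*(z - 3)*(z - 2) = 6*r*z^2 - 30*r*z + 36*r + z^3 - 5*z^2 + 6*z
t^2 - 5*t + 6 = (t - 3)*(t - 2)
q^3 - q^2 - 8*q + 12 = (q - 2)^2*(q + 3)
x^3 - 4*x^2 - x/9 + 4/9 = (x - 4)*(x - 1/3)*(x + 1/3)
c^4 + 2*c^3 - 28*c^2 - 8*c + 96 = (c - 4)*(c - 2)*(c + 2)*(c + 6)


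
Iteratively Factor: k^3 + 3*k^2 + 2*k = (k)*(k^2 + 3*k + 2) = k*(k + 2)*(k + 1)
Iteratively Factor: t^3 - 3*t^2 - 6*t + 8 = (t - 4)*(t^2 + t - 2) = (t - 4)*(t - 1)*(t + 2)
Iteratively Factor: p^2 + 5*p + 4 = (p + 1)*(p + 4)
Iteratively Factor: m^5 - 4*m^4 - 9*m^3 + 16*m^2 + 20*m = (m)*(m^4 - 4*m^3 - 9*m^2 + 16*m + 20) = m*(m - 2)*(m^3 - 2*m^2 - 13*m - 10) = m*(m - 2)*(m + 1)*(m^2 - 3*m - 10) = m*(m - 2)*(m + 1)*(m + 2)*(m - 5)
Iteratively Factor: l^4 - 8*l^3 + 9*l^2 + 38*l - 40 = (l - 4)*(l^3 - 4*l^2 - 7*l + 10) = (l - 5)*(l - 4)*(l^2 + l - 2) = (l - 5)*(l - 4)*(l - 1)*(l + 2)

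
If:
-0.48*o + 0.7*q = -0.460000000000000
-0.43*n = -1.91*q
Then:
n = 4.44186046511628*q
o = 1.45833333333333*q + 0.958333333333333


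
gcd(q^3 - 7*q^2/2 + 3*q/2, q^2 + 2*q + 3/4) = 1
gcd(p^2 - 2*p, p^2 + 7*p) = p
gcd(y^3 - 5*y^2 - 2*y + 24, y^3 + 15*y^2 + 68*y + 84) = y + 2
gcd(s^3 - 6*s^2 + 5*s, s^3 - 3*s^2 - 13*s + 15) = s^2 - 6*s + 5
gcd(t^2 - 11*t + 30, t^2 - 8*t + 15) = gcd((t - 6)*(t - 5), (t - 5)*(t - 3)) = t - 5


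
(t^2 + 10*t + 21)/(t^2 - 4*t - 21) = (t + 7)/(t - 7)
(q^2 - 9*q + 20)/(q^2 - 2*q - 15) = (q - 4)/(q + 3)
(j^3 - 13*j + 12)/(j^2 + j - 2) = (j^2 + j - 12)/(j + 2)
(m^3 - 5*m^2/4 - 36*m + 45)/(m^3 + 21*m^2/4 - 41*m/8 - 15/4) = 2*(m - 6)/(2*m + 1)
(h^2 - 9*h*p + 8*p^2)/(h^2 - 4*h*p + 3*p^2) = (-h + 8*p)/(-h + 3*p)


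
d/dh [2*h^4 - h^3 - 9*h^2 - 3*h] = 8*h^3 - 3*h^2 - 18*h - 3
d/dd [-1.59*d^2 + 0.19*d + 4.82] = 0.19 - 3.18*d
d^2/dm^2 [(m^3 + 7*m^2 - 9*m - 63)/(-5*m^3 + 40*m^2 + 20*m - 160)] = 2*(-3*m^6 + 3*m^5 + 54*m^4 - 380*m^3 + 924*m^2 + 768*m + 2224)/(m^9 - 24*m^8 + 180*m^7 - 224*m^6 - 2256*m^5 + 4992*m^4 + 9152*m^3 - 23040*m^2 - 12288*m + 32768)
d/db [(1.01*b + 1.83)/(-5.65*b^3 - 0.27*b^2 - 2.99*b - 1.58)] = (11.413*b^3 + 31.2912*b^2 + 0.9882*b + 3.8759)/(31.9225*b^6 + 3.051*b^5 + 33.8599*b^4 + 19.4686*b^3 + 9.7933*b^2 + 9.4484*b + 2.4964)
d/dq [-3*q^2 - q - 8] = -6*q - 1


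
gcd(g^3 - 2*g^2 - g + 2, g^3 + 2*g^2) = 1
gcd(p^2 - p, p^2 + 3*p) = p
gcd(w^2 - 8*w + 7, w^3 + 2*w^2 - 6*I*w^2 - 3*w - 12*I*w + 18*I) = w - 1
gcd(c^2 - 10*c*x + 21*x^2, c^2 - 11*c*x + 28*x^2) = -c + 7*x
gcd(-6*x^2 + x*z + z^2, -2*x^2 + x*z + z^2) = 1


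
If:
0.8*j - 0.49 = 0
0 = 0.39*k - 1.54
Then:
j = 0.61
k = 3.95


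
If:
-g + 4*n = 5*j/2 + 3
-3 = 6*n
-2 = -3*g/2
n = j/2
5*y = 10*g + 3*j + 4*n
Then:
No Solution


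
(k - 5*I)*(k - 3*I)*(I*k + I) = I*k^3 + 8*k^2 + I*k^2 + 8*k - 15*I*k - 15*I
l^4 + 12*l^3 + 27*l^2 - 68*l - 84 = (l - 2)*(l + 1)*(l + 6)*(l + 7)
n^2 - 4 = (n - 2)*(n + 2)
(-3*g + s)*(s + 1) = -3*g*s - 3*g + s^2 + s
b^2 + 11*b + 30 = (b + 5)*(b + 6)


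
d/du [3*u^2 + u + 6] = 6*u + 1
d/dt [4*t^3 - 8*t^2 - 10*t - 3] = 12*t^2 - 16*t - 10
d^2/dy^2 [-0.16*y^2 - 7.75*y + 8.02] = -0.320000000000000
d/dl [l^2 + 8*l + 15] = 2*l + 8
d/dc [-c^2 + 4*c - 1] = 4 - 2*c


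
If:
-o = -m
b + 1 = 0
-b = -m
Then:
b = -1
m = -1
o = -1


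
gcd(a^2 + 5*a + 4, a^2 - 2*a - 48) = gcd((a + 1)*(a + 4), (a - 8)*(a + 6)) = 1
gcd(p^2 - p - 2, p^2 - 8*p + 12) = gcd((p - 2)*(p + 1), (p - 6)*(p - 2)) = p - 2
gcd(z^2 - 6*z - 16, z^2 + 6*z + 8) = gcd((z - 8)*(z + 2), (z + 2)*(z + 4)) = z + 2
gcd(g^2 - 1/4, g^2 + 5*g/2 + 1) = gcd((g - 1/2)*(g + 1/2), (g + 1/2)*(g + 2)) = g + 1/2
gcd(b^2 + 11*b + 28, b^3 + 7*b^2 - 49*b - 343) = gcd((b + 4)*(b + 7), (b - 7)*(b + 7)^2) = b + 7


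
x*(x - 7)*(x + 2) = x^3 - 5*x^2 - 14*x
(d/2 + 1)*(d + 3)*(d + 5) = d^3/2 + 5*d^2 + 31*d/2 + 15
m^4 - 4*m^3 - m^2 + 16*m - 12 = (m - 3)*(m - 2)*(m - 1)*(m + 2)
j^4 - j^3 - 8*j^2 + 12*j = j*(j - 2)^2*(j + 3)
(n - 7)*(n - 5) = n^2 - 12*n + 35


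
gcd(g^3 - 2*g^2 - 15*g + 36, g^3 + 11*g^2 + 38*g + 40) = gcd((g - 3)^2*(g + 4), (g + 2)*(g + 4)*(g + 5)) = g + 4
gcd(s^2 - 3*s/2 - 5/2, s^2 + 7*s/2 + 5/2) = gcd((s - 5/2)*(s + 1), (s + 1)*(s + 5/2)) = s + 1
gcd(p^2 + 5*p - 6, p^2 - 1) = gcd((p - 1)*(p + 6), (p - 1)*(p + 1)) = p - 1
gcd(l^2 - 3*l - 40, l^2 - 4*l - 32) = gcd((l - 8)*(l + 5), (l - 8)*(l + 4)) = l - 8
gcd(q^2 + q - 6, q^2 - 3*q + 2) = q - 2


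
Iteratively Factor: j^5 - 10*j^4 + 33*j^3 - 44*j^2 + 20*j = (j)*(j^4 - 10*j^3 + 33*j^2 - 44*j + 20) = j*(j - 1)*(j^3 - 9*j^2 + 24*j - 20) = j*(j - 2)*(j - 1)*(j^2 - 7*j + 10) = j*(j - 2)^2*(j - 1)*(j - 5)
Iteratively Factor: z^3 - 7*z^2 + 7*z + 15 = (z - 3)*(z^2 - 4*z - 5) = (z - 5)*(z - 3)*(z + 1)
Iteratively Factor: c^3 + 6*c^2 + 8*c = (c + 4)*(c^2 + 2*c) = c*(c + 4)*(c + 2)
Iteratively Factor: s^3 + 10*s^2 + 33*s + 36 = (s + 3)*(s^2 + 7*s + 12) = (s + 3)*(s + 4)*(s + 3)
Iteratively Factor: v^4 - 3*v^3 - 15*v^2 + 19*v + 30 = (v + 1)*(v^3 - 4*v^2 - 11*v + 30) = (v - 2)*(v + 1)*(v^2 - 2*v - 15) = (v - 5)*(v - 2)*(v + 1)*(v + 3)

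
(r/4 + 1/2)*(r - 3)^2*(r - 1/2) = r^4/4 - 9*r^3/8 - r^2/4 + 39*r/8 - 9/4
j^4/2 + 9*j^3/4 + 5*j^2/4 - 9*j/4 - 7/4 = (j/2 + 1/2)*(j - 1)*(j + 1)*(j + 7/2)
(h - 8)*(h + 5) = h^2 - 3*h - 40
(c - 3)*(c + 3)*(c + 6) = c^3 + 6*c^2 - 9*c - 54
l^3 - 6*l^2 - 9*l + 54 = (l - 6)*(l - 3)*(l + 3)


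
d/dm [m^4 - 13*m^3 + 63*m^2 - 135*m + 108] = 4*m^3 - 39*m^2 + 126*m - 135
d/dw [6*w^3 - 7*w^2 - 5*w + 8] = 18*w^2 - 14*w - 5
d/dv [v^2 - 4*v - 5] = 2*v - 4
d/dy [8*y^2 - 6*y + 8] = 16*y - 6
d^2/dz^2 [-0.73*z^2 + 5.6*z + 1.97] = -1.46000000000000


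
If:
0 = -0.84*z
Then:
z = 0.00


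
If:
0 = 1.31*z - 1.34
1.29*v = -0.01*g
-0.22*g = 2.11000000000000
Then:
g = -9.59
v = 0.07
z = 1.02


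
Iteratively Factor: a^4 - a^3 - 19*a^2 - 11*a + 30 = (a - 5)*(a^3 + 4*a^2 + a - 6) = (a - 5)*(a + 2)*(a^2 + 2*a - 3) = (a - 5)*(a - 1)*(a + 2)*(a + 3)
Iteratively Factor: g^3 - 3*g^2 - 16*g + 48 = (g - 3)*(g^2 - 16) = (g - 3)*(g + 4)*(g - 4)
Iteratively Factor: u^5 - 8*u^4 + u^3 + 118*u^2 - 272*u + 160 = (u - 2)*(u^4 - 6*u^3 - 11*u^2 + 96*u - 80) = (u - 4)*(u - 2)*(u^3 - 2*u^2 - 19*u + 20) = (u - 5)*(u - 4)*(u - 2)*(u^2 + 3*u - 4) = (u - 5)*(u - 4)*(u - 2)*(u - 1)*(u + 4)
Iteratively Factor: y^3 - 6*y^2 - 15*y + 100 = (y - 5)*(y^2 - y - 20) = (y - 5)*(y + 4)*(y - 5)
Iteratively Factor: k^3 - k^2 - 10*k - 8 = (k + 1)*(k^2 - 2*k - 8) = (k + 1)*(k + 2)*(k - 4)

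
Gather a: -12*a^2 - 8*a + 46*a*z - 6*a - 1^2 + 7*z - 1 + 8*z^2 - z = -12*a^2 + a*(46*z - 14) + 8*z^2 + 6*z - 2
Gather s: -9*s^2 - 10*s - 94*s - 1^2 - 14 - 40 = -9*s^2 - 104*s - 55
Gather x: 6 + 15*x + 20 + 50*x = 65*x + 26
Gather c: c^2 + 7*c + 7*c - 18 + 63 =c^2 + 14*c + 45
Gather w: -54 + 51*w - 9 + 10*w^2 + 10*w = 10*w^2 + 61*w - 63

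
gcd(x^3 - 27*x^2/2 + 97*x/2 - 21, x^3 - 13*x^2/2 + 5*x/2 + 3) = x - 6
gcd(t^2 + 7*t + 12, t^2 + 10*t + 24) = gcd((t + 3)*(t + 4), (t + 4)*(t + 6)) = t + 4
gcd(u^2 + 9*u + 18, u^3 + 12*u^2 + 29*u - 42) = u + 6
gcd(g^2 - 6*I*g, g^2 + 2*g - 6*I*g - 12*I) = g - 6*I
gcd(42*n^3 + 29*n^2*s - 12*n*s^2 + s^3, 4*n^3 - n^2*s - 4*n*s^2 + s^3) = n + s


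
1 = 1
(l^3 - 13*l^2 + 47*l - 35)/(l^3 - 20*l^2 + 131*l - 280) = (l - 1)/(l - 8)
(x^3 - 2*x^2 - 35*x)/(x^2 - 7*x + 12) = x*(x^2 - 2*x - 35)/(x^2 - 7*x + 12)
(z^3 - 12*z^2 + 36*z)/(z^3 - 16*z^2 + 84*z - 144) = z/(z - 4)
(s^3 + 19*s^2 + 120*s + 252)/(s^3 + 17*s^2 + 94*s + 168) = (s + 6)/(s + 4)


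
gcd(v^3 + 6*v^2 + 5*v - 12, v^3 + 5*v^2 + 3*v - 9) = v^2 + 2*v - 3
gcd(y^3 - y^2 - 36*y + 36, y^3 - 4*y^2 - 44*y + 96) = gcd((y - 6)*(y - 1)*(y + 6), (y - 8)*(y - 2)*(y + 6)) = y + 6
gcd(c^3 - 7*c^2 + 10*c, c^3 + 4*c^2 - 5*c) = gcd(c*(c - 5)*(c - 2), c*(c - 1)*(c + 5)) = c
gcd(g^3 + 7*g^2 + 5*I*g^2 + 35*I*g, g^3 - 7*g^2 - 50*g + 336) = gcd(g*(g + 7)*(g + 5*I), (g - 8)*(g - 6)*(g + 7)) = g + 7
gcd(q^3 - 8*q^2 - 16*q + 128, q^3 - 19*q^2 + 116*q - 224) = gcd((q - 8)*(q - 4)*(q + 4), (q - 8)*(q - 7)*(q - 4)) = q^2 - 12*q + 32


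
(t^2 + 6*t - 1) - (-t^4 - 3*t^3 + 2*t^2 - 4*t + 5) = t^4 + 3*t^3 - t^2 + 10*t - 6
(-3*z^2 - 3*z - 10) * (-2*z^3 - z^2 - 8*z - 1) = 6*z^5 + 9*z^4 + 47*z^3 + 37*z^2 + 83*z + 10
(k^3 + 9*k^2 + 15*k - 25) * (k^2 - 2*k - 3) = k^5 + 7*k^4 - 6*k^3 - 82*k^2 + 5*k + 75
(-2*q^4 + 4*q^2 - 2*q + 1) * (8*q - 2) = -16*q^5 + 4*q^4 + 32*q^3 - 24*q^2 + 12*q - 2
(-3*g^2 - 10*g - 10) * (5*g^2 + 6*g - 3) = -15*g^4 - 68*g^3 - 101*g^2 - 30*g + 30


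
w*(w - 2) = w^2 - 2*w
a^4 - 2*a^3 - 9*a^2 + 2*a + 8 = (a - 4)*(a - 1)*(a + 1)*(a + 2)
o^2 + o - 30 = (o - 5)*(o + 6)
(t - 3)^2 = t^2 - 6*t + 9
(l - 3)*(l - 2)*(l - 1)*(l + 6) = l^4 - 25*l^2 + 60*l - 36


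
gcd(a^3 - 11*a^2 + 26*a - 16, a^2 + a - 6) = a - 2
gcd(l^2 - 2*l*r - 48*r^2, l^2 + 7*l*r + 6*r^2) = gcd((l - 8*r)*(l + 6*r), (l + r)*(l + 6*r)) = l + 6*r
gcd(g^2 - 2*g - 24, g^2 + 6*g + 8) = g + 4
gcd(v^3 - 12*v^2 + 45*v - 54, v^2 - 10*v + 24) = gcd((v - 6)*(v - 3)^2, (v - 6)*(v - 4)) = v - 6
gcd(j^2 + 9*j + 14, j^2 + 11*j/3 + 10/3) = j + 2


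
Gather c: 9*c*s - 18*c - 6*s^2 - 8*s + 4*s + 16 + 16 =c*(9*s - 18) - 6*s^2 - 4*s + 32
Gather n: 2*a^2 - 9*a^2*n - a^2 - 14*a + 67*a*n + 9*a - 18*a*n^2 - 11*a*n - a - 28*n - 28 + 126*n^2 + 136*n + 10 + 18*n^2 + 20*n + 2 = a^2 - 6*a + n^2*(144 - 18*a) + n*(-9*a^2 + 56*a + 128) - 16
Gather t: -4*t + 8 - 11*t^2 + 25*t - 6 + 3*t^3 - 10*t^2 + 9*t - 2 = 3*t^3 - 21*t^2 + 30*t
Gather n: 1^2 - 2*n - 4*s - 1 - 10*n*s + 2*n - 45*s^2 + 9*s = -10*n*s - 45*s^2 + 5*s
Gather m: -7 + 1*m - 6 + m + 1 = 2*m - 12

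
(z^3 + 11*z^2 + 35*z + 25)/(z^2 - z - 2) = (z^2 + 10*z + 25)/(z - 2)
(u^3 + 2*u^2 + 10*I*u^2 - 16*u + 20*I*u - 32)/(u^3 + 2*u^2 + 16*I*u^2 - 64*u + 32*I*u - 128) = (u + 2*I)/(u + 8*I)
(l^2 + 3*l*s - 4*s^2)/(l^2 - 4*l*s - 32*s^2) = (-l + s)/(-l + 8*s)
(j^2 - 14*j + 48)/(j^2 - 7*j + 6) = (j - 8)/(j - 1)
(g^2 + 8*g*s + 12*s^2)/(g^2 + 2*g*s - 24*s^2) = (-g - 2*s)/(-g + 4*s)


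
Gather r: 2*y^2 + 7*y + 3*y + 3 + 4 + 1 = 2*y^2 + 10*y + 8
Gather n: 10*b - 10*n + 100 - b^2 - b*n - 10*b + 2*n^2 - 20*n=-b^2 + 2*n^2 + n*(-b - 30) + 100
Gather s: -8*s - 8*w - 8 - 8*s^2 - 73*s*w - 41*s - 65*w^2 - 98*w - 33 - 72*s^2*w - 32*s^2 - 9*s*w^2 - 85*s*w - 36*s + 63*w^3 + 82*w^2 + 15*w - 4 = s^2*(-72*w - 40) + s*(-9*w^2 - 158*w - 85) + 63*w^3 + 17*w^2 - 91*w - 45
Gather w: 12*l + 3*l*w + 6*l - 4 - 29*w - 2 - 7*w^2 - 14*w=18*l - 7*w^2 + w*(3*l - 43) - 6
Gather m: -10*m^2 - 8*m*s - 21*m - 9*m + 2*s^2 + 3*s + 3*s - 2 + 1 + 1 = -10*m^2 + m*(-8*s - 30) + 2*s^2 + 6*s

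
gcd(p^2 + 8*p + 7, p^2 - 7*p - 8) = p + 1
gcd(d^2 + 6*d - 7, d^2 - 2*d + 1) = d - 1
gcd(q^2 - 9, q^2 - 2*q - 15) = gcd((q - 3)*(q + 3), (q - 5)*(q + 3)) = q + 3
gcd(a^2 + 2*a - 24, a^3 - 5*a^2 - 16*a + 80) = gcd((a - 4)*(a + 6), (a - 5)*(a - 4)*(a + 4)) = a - 4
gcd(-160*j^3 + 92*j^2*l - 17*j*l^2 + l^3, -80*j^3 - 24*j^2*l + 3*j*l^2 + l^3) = 5*j - l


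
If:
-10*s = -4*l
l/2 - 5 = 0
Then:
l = 10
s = 4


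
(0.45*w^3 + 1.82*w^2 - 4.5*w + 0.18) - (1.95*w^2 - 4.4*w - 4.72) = 0.45*w^3 - 0.13*w^2 - 0.0999999999999996*w + 4.9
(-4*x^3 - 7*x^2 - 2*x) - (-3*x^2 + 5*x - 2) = -4*x^3 - 4*x^2 - 7*x + 2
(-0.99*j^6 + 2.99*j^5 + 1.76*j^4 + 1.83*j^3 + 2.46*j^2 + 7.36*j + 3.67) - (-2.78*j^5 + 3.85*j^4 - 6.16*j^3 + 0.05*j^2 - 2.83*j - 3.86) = -0.99*j^6 + 5.77*j^5 - 2.09*j^4 + 7.99*j^3 + 2.41*j^2 + 10.19*j + 7.53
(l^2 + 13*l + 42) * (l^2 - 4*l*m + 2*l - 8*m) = l^4 - 4*l^3*m + 15*l^3 - 60*l^2*m + 68*l^2 - 272*l*m + 84*l - 336*m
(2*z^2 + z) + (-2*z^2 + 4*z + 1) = 5*z + 1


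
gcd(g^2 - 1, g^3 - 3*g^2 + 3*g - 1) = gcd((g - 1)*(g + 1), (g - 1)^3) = g - 1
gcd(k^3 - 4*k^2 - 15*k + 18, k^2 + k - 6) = k + 3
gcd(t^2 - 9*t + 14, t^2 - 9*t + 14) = t^2 - 9*t + 14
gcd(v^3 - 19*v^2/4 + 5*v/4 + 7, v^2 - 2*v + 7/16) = v - 7/4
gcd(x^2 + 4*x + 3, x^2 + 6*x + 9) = x + 3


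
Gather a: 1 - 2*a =1 - 2*a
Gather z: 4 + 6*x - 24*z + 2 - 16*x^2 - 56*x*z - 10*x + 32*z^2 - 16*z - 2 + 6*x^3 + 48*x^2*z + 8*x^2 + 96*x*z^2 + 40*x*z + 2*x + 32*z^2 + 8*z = 6*x^3 - 8*x^2 - 2*x + z^2*(96*x + 64) + z*(48*x^2 - 16*x - 32) + 4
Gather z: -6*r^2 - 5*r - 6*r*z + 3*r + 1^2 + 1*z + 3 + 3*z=-6*r^2 - 2*r + z*(4 - 6*r) + 4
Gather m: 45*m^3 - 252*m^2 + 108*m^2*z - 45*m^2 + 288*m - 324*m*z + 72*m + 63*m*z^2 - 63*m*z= 45*m^3 + m^2*(108*z - 297) + m*(63*z^2 - 387*z + 360)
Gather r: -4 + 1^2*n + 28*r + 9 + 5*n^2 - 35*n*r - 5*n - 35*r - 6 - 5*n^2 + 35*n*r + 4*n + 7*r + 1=0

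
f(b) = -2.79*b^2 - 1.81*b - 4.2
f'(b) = -5.58*b - 1.81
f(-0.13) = -4.01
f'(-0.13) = -1.08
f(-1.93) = -11.10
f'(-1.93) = 8.96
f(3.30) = -40.56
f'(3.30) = -20.22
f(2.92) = -33.27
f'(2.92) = -18.10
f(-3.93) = -40.18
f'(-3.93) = 20.12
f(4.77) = -76.31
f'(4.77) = -28.43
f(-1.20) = -6.05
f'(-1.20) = 4.89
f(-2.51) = -17.23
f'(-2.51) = 12.20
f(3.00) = -34.74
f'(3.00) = -18.55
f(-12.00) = -384.24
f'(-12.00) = 65.15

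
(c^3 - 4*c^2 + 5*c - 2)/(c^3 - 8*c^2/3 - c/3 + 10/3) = 3*(c^2 - 2*c + 1)/(3*c^2 - 2*c - 5)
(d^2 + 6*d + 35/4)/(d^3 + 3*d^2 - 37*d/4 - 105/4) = 1/(d - 3)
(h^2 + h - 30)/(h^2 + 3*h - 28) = (h^2 + h - 30)/(h^2 + 3*h - 28)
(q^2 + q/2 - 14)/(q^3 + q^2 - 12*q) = (q - 7/2)/(q*(q - 3))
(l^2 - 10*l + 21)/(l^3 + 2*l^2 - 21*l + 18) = (l - 7)/(l^2 + 5*l - 6)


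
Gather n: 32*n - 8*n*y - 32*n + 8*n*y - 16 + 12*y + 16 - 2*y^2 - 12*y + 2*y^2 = 0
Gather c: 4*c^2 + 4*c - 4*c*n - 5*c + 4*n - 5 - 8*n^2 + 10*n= 4*c^2 + c*(-4*n - 1) - 8*n^2 + 14*n - 5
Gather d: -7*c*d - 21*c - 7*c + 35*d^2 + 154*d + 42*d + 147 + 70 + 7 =-28*c + 35*d^2 + d*(196 - 7*c) + 224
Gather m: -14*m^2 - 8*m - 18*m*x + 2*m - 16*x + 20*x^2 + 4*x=-14*m^2 + m*(-18*x - 6) + 20*x^2 - 12*x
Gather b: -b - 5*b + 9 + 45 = 54 - 6*b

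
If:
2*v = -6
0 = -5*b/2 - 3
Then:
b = -6/5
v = -3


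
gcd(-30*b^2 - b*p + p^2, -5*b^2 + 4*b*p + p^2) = 5*b + p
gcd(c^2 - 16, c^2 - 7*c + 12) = c - 4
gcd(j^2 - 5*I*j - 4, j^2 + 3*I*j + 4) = j - I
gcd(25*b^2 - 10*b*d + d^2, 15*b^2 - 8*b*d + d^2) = 5*b - d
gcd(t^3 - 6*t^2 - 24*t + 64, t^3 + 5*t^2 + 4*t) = t + 4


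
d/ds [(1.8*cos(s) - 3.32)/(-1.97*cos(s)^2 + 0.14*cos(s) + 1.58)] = (-3.546*cos(s)^2 + 13.0808*cos(s) - 3.3088)*sin(s)/(3.8809*cos(s)^4 - 0.5516*cos(s)^3 - 6.2056*cos(s)^2 + 0.4424*cos(s) + 2.4964)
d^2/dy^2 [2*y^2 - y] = 4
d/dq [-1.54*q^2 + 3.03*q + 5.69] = 3.03 - 3.08*q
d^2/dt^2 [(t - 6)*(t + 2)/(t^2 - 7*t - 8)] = 6*(t^3 - 4*t^2 + 52*t - 132)/(t^6 - 21*t^5 + 123*t^4 - 7*t^3 - 984*t^2 - 1344*t - 512)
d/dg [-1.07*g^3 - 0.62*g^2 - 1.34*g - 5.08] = -3.21*g^2 - 1.24*g - 1.34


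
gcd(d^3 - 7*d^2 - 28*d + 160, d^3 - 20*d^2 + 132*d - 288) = d - 8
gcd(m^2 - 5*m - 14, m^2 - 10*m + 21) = m - 7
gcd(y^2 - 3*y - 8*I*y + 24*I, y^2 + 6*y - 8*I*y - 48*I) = y - 8*I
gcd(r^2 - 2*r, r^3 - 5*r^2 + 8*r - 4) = r - 2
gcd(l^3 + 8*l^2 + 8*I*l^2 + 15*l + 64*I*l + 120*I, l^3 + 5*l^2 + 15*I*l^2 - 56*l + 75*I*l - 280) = l^2 + l*(5 + 8*I) + 40*I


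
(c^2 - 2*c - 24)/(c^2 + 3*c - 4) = (c - 6)/(c - 1)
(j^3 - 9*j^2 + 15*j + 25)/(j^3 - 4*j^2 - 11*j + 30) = (j^2 - 4*j - 5)/(j^2 + j - 6)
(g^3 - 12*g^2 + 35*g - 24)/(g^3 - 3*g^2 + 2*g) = (g^2 - 11*g + 24)/(g*(g - 2))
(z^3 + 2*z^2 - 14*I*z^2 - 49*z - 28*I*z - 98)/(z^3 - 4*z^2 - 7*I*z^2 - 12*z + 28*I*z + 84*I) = (z - 7*I)/(z - 6)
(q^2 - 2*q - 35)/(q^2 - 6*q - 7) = (q + 5)/(q + 1)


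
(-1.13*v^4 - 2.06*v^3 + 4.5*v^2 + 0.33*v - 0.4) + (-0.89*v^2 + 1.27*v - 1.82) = -1.13*v^4 - 2.06*v^3 + 3.61*v^2 + 1.6*v - 2.22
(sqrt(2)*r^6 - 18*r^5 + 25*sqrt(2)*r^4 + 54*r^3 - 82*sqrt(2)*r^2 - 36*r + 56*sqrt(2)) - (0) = sqrt(2)*r^6 - 18*r^5 + 25*sqrt(2)*r^4 + 54*r^3 - 82*sqrt(2)*r^2 - 36*r + 56*sqrt(2)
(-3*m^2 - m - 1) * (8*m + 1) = -24*m^3 - 11*m^2 - 9*m - 1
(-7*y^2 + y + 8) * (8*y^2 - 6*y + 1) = -56*y^4 + 50*y^3 + 51*y^2 - 47*y + 8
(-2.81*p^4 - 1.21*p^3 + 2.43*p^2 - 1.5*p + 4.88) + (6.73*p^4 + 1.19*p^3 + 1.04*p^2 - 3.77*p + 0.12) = 3.92*p^4 - 0.02*p^3 + 3.47*p^2 - 5.27*p + 5.0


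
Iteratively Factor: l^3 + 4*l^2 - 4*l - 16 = (l + 2)*(l^2 + 2*l - 8) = (l + 2)*(l + 4)*(l - 2)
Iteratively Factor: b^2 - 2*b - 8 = (b - 4)*(b + 2)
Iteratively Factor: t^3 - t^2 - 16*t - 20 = (t + 2)*(t^2 - 3*t - 10) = (t - 5)*(t + 2)*(t + 2)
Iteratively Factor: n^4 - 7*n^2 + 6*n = (n - 2)*(n^3 + 2*n^2 - 3*n) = (n - 2)*(n + 3)*(n^2 - n) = (n - 2)*(n - 1)*(n + 3)*(n)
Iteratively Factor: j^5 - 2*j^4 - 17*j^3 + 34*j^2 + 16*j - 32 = (j - 1)*(j^4 - j^3 - 18*j^2 + 16*j + 32) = (j - 4)*(j - 1)*(j^3 + 3*j^2 - 6*j - 8) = (j - 4)*(j - 1)*(j + 1)*(j^2 + 2*j - 8) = (j - 4)*(j - 2)*(j - 1)*(j + 1)*(j + 4)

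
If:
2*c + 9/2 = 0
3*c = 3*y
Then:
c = -9/4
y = -9/4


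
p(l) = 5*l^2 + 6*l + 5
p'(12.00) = 126.00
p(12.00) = 797.00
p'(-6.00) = -54.00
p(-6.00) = 149.00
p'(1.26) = 18.60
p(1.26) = 20.50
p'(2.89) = 34.90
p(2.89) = 64.10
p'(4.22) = 48.20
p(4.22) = 119.36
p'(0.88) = 14.80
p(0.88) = 14.15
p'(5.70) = 63.00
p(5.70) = 201.65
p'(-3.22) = -26.20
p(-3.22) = 37.52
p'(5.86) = 64.60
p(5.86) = 211.86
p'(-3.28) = -26.80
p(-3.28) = 39.11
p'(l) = 10*l + 6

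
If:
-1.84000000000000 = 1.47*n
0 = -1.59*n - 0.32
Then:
No Solution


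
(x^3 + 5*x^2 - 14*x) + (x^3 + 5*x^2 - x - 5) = 2*x^3 + 10*x^2 - 15*x - 5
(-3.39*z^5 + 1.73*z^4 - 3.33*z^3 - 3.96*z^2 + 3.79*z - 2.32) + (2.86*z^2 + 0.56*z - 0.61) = -3.39*z^5 + 1.73*z^4 - 3.33*z^3 - 1.1*z^2 + 4.35*z - 2.93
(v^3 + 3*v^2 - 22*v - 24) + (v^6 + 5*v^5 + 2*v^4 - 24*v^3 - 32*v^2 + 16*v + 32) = v^6 + 5*v^5 + 2*v^4 - 23*v^3 - 29*v^2 - 6*v + 8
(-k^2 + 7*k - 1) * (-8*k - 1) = 8*k^3 - 55*k^2 + k + 1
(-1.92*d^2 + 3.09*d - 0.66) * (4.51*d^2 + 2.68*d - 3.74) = -8.6592*d^4 + 8.7903*d^3 + 12.4854*d^2 - 13.3254*d + 2.4684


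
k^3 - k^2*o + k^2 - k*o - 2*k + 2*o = (k - 1)*(k + 2)*(k - o)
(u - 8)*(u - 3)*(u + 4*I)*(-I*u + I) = -I*u^4 + 4*u^3 + 12*I*u^3 - 48*u^2 - 35*I*u^2 + 140*u + 24*I*u - 96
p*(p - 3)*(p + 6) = p^3 + 3*p^2 - 18*p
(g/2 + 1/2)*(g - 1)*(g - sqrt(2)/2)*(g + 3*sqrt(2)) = g^4/2 + 5*sqrt(2)*g^3/4 - 2*g^2 - 5*sqrt(2)*g/4 + 3/2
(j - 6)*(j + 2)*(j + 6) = j^3 + 2*j^2 - 36*j - 72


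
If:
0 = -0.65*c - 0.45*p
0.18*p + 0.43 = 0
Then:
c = 1.65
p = -2.39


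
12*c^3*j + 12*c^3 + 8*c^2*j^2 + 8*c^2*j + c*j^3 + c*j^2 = (2*c + j)*(6*c + j)*(c*j + c)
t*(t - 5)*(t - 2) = t^3 - 7*t^2 + 10*t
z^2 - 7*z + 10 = (z - 5)*(z - 2)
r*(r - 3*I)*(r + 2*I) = r^3 - I*r^2 + 6*r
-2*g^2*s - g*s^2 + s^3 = s*(-2*g + s)*(g + s)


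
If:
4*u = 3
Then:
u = 3/4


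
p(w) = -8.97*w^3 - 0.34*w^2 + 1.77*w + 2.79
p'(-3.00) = -238.38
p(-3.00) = 236.61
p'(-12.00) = -3865.11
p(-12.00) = 15432.75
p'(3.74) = -377.18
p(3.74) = -464.60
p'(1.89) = -95.64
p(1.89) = -55.64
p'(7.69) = -1594.81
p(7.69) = -4082.87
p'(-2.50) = -164.72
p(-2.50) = 136.40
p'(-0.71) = -11.31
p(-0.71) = 4.57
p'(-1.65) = -70.37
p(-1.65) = 39.24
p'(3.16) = -269.09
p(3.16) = -278.06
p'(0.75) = -13.88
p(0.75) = 0.14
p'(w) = -26.91*w^2 - 0.68*w + 1.77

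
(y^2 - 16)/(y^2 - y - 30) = (16 - y^2)/(-y^2 + y + 30)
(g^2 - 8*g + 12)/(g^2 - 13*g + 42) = (g - 2)/(g - 7)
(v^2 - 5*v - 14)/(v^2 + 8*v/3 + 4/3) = 3*(v - 7)/(3*v + 2)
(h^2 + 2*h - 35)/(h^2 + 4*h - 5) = (h^2 + 2*h - 35)/(h^2 + 4*h - 5)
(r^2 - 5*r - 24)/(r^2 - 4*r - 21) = (r - 8)/(r - 7)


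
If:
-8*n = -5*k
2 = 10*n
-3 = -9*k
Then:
No Solution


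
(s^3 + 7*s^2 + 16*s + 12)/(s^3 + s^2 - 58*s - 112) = (s^2 + 5*s + 6)/(s^2 - s - 56)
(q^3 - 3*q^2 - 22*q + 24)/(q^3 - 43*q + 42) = (q + 4)/(q + 7)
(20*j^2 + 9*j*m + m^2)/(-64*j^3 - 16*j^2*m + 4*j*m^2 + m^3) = (-5*j - m)/(16*j^2 - m^2)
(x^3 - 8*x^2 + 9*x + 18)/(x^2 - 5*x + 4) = (x^3 - 8*x^2 + 9*x + 18)/(x^2 - 5*x + 4)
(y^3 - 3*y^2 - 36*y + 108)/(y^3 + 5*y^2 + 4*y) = (y^3 - 3*y^2 - 36*y + 108)/(y*(y^2 + 5*y + 4))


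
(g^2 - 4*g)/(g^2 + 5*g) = (g - 4)/(g + 5)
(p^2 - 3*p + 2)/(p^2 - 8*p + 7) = (p - 2)/(p - 7)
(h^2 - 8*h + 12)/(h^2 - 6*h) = (h - 2)/h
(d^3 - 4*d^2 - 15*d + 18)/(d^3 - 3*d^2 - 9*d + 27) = (d^2 - 7*d + 6)/(d^2 - 6*d + 9)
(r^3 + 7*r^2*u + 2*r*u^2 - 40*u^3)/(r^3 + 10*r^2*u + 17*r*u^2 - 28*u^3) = (r^2 + 3*r*u - 10*u^2)/(r^2 + 6*r*u - 7*u^2)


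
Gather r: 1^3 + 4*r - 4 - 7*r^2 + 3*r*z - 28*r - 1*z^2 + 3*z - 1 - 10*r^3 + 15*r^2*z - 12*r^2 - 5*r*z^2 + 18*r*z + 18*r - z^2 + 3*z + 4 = -10*r^3 + r^2*(15*z - 19) + r*(-5*z^2 + 21*z - 6) - 2*z^2 + 6*z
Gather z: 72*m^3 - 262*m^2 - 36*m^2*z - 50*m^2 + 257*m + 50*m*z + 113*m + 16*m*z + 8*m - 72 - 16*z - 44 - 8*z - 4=72*m^3 - 312*m^2 + 378*m + z*(-36*m^2 + 66*m - 24) - 120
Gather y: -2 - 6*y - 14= -6*y - 16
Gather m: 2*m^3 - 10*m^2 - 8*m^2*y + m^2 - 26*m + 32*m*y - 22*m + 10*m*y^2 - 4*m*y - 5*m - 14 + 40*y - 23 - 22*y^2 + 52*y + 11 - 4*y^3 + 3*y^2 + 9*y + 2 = 2*m^3 + m^2*(-8*y - 9) + m*(10*y^2 + 28*y - 53) - 4*y^3 - 19*y^2 + 101*y - 24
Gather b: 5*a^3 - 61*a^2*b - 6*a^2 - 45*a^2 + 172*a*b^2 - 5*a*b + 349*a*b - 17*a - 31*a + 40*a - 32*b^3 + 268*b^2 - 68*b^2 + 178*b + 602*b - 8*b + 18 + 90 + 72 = 5*a^3 - 51*a^2 - 8*a - 32*b^3 + b^2*(172*a + 200) + b*(-61*a^2 + 344*a + 772) + 180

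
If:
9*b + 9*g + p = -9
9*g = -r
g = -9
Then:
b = 8 - p/9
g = -9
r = 81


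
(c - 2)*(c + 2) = c^2 - 4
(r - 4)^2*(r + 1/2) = r^3 - 15*r^2/2 + 12*r + 8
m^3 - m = m*(m - 1)*(m + 1)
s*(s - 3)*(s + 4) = s^3 + s^2 - 12*s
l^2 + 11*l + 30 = (l + 5)*(l + 6)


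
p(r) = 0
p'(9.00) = 0.00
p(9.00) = 0.00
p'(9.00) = 0.00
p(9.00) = 0.00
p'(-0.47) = 0.00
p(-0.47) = 0.00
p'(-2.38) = 0.00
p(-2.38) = 0.00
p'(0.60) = 0.00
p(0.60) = 0.00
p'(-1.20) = 0.00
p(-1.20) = 0.00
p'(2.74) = 0.00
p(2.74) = 0.00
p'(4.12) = 0.00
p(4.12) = 0.00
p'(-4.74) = 0.00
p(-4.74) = 0.00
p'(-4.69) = 0.00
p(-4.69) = 0.00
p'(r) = 0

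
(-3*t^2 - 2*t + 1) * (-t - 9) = 3*t^3 + 29*t^2 + 17*t - 9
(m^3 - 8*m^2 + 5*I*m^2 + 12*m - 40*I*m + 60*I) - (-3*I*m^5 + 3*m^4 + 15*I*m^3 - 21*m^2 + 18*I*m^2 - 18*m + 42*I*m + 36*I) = 3*I*m^5 - 3*m^4 + m^3 - 15*I*m^3 + 13*m^2 - 13*I*m^2 + 30*m - 82*I*m + 24*I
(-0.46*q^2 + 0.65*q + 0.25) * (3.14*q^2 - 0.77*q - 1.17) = -1.4444*q^4 + 2.3952*q^3 + 0.8227*q^2 - 0.953*q - 0.2925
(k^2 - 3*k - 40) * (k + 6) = k^3 + 3*k^2 - 58*k - 240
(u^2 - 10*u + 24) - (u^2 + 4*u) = 24 - 14*u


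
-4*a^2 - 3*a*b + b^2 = (-4*a + b)*(a + b)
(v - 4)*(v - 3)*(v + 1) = v^3 - 6*v^2 + 5*v + 12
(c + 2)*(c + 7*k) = c^2 + 7*c*k + 2*c + 14*k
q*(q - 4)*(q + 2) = q^3 - 2*q^2 - 8*q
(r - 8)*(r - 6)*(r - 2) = r^3 - 16*r^2 + 76*r - 96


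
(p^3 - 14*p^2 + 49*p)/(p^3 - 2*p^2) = (p^2 - 14*p + 49)/(p*(p - 2))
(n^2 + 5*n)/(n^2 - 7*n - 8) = n*(n + 5)/(n^2 - 7*n - 8)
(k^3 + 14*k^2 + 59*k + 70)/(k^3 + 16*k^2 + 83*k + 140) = (k + 2)/(k + 4)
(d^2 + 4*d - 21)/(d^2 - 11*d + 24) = (d + 7)/(d - 8)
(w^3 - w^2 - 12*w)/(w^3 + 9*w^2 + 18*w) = (w - 4)/(w + 6)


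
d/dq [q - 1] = 1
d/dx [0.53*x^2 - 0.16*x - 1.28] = 1.06*x - 0.16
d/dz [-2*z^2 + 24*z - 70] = 24 - 4*z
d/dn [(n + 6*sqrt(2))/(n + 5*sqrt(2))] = -sqrt(2)/(n + 5*sqrt(2))^2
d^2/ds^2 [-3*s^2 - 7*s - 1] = -6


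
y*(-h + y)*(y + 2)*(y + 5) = -h*y^3 - 7*h*y^2 - 10*h*y + y^4 + 7*y^3 + 10*y^2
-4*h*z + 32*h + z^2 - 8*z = (-4*h + z)*(z - 8)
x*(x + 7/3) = x^2 + 7*x/3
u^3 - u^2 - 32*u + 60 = (u - 5)*(u - 2)*(u + 6)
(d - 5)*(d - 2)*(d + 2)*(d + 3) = d^4 - 2*d^3 - 19*d^2 + 8*d + 60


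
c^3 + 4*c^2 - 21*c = c*(c - 3)*(c + 7)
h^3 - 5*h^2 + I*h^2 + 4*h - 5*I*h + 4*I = (h - 4)*(h - 1)*(h + I)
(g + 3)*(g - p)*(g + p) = g^3 + 3*g^2 - g*p^2 - 3*p^2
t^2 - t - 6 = (t - 3)*(t + 2)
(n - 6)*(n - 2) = n^2 - 8*n + 12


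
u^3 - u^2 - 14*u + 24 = (u - 3)*(u - 2)*(u + 4)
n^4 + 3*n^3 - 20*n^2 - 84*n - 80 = (n - 5)*(n + 2)^2*(n + 4)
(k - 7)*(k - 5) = k^2 - 12*k + 35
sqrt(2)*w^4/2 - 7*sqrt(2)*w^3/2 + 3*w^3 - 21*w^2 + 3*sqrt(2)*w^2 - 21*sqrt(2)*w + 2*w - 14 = (w - 7)*(w + sqrt(2))^2*(sqrt(2)*w/2 + 1)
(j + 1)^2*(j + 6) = j^3 + 8*j^2 + 13*j + 6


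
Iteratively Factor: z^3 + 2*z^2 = (z + 2)*(z^2) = z*(z + 2)*(z)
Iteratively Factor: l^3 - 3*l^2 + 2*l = (l - 2)*(l^2 - l) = (l - 2)*(l - 1)*(l)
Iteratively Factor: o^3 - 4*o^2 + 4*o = (o - 2)*(o^2 - 2*o) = (o - 2)^2*(o)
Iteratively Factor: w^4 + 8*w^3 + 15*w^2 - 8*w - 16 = (w + 1)*(w^3 + 7*w^2 + 8*w - 16) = (w + 1)*(w + 4)*(w^2 + 3*w - 4) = (w + 1)*(w + 4)^2*(w - 1)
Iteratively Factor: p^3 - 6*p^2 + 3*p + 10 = (p - 2)*(p^2 - 4*p - 5) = (p - 2)*(p + 1)*(p - 5)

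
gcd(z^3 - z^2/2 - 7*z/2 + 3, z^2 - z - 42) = 1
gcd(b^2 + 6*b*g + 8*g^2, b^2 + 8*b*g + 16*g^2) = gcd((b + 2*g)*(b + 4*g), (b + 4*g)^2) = b + 4*g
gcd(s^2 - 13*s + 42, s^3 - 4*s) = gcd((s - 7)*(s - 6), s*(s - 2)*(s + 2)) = 1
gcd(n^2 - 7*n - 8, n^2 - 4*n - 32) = n - 8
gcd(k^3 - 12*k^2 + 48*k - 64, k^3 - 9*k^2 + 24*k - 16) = k^2 - 8*k + 16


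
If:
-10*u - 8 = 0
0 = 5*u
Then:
No Solution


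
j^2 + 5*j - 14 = (j - 2)*(j + 7)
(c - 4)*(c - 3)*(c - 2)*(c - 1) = c^4 - 10*c^3 + 35*c^2 - 50*c + 24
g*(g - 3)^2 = g^3 - 6*g^2 + 9*g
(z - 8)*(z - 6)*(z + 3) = z^3 - 11*z^2 + 6*z + 144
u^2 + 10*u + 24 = (u + 4)*(u + 6)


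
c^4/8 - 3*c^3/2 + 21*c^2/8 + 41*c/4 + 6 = (c/4 + 1/4)*(c/2 + 1/2)*(c - 8)*(c - 6)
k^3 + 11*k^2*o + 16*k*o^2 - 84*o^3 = (k - 2*o)*(k + 6*o)*(k + 7*o)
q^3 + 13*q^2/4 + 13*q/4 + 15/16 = (q + 1/2)*(q + 5/4)*(q + 3/2)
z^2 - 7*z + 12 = (z - 4)*(z - 3)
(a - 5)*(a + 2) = a^2 - 3*a - 10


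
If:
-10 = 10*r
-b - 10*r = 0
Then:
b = 10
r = -1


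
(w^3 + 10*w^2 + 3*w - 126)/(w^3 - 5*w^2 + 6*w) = (w^2 + 13*w + 42)/(w*(w - 2))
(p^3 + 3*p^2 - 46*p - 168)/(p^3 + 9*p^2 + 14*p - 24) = (p - 7)/(p - 1)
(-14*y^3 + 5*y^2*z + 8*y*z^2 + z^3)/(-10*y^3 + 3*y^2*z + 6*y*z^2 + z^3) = (7*y + z)/(5*y + z)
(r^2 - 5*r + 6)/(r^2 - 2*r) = (r - 3)/r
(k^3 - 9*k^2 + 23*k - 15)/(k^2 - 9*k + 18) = (k^2 - 6*k + 5)/(k - 6)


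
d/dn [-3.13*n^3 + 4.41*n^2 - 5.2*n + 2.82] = -9.39*n^2 + 8.82*n - 5.2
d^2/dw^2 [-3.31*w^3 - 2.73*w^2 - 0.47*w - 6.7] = -19.86*w - 5.46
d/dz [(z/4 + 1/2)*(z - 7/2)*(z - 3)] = 3*z^2/4 - 9*z/4 - 5/8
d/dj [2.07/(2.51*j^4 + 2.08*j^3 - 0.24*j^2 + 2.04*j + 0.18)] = (-20.7828*j^3 - 12.9168*j^2 + 0.9936*j - 4.2228)/(2.51*j^4 + 2.08*j^3 - 0.24*j^2 + 2.04*j + 0.18)^2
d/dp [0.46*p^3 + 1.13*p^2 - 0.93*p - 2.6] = 1.38*p^2 + 2.26*p - 0.93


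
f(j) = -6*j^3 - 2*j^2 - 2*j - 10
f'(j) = -18*j^2 - 4*j - 2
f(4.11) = -468.56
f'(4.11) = -322.50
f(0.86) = -17.02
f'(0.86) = -18.75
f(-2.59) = 86.01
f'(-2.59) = -112.39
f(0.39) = -11.44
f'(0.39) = -6.30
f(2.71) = -149.52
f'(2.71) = -145.03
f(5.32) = -980.66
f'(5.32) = -532.72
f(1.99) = -69.18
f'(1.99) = -81.24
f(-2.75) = 105.16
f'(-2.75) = -127.12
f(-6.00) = 1226.00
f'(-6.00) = -626.00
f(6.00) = -1390.00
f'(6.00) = -674.00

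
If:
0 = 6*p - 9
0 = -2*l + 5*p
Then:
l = 15/4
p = 3/2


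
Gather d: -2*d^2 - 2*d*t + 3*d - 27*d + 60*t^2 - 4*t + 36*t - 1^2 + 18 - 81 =-2*d^2 + d*(-2*t - 24) + 60*t^2 + 32*t - 64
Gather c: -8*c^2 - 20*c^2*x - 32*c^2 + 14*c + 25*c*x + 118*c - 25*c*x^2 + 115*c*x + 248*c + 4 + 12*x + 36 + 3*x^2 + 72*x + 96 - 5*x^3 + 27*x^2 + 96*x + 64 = c^2*(-20*x - 40) + c*(-25*x^2 + 140*x + 380) - 5*x^3 + 30*x^2 + 180*x + 200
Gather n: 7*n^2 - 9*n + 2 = 7*n^2 - 9*n + 2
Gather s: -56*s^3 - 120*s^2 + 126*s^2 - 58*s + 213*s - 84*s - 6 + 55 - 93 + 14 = -56*s^3 + 6*s^2 + 71*s - 30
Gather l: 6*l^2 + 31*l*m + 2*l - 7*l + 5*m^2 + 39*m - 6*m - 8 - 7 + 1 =6*l^2 + l*(31*m - 5) + 5*m^2 + 33*m - 14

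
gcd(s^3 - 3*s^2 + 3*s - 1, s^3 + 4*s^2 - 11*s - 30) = 1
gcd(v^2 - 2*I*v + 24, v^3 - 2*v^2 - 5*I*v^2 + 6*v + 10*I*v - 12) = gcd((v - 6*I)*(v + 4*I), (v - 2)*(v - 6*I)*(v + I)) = v - 6*I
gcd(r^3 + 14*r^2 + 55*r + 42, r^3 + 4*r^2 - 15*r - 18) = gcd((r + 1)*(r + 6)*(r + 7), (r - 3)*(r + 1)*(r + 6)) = r^2 + 7*r + 6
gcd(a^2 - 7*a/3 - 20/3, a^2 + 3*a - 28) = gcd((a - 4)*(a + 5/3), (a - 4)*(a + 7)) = a - 4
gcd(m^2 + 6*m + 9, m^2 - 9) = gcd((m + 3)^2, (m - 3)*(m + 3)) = m + 3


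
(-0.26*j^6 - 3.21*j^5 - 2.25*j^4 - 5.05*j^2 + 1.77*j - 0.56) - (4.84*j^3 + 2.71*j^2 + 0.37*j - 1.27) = -0.26*j^6 - 3.21*j^5 - 2.25*j^4 - 4.84*j^3 - 7.76*j^2 + 1.4*j + 0.71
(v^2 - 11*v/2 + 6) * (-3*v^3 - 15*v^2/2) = -3*v^5 + 9*v^4 + 93*v^3/4 - 45*v^2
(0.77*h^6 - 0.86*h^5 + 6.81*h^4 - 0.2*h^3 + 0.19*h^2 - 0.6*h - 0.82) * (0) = 0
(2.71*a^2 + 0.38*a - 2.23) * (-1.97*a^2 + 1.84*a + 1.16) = -5.3387*a^4 + 4.2378*a^3 + 8.2359*a^2 - 3.6624*a - 2.5868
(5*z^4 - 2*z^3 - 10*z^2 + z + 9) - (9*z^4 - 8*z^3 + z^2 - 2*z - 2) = -4*z^4 + 6*z^3 - 11*z^2 + 3*z + 11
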